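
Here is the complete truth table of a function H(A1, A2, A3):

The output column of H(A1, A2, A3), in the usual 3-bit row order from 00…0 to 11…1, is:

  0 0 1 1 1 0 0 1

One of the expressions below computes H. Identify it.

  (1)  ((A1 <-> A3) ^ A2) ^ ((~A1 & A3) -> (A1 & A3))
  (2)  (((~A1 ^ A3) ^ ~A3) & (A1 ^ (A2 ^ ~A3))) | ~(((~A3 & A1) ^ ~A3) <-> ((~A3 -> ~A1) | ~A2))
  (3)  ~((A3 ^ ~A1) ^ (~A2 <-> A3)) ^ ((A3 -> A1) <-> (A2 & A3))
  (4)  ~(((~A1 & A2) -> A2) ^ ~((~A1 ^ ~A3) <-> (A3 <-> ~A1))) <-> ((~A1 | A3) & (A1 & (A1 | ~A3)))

1

(2): at (0,0,1) it gives 1, but H = 0 — eliminated.
(3): at (0,0,1) it gives 1, but H = 0 — eliminated.
(4): at (0,0,0) it gives 1, but H = 0 — eliminated.
Only (1) survives; checking it on all 8 rows confirms it matches H.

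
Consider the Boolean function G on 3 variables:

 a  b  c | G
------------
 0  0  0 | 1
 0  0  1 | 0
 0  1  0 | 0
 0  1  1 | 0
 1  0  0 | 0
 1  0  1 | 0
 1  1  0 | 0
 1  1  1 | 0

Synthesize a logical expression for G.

G(a, b, c) = ((a + b) + c)'

The output is 1 only when every input is 0 — NOR of all inputs.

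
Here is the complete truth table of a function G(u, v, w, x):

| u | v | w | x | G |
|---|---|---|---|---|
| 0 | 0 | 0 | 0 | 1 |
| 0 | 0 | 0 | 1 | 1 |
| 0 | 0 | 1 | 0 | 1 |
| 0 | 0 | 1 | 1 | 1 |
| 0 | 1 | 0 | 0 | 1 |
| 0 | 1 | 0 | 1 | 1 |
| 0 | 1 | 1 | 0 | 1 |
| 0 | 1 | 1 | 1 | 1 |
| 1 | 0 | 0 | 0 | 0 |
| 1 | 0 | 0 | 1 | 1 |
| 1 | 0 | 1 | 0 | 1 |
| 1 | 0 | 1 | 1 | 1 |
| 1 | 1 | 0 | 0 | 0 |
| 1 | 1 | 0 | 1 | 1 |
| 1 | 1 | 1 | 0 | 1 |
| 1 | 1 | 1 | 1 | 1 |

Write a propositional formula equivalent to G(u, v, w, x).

The 0-rows are (1,0,0,0), (1,1,0,0). Take each as a conjunction (u·¬v·¬w·¬x, u·v·¬w·¬x), form their disjunction, and complement — that gives a formula that is 1 everywhere G is.

G(u, v, w, x) = ((((u · v') · w') · x') + (((u · v) · w') · x'))'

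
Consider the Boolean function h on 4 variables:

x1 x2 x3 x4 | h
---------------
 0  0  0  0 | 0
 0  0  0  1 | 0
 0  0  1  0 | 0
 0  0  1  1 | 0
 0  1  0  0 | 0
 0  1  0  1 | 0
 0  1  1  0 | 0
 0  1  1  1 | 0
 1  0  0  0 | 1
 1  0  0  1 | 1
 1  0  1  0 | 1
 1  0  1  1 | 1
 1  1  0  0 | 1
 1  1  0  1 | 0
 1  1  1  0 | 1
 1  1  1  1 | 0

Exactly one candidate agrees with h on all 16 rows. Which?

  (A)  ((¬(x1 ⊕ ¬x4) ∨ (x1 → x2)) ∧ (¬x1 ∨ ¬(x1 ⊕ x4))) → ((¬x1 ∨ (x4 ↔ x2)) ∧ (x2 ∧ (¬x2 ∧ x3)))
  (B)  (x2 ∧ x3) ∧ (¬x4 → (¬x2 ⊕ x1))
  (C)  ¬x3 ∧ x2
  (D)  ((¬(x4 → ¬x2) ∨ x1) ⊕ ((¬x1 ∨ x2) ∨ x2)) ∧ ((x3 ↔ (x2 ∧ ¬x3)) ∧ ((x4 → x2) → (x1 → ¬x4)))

(B) disagrees with h on (0,1,1,1) (formula → 1, table → 0); rule it out.
(C) disagrees with h on (0,1,0,0) (formula → 1, table → 0); rule it out.
(D) disagrees with h on (0,0,0,0) (formula → 1, table → 0); rule it out.
(A) is the remaining candidate, and it agrees with h on all 16 inputs.

A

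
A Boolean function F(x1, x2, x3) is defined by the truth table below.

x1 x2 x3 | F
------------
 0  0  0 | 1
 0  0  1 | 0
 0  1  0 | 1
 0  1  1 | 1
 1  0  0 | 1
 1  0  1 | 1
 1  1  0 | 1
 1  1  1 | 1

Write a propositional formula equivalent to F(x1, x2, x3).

F(x1, x2, x3) = ¬((¬x1 ∧ ¬x2) ∧ x3)

Only row (0,0,1) gives 0. So F is 1 everywhere except there — the complement of the minterm ¬x1·¬x2·x3.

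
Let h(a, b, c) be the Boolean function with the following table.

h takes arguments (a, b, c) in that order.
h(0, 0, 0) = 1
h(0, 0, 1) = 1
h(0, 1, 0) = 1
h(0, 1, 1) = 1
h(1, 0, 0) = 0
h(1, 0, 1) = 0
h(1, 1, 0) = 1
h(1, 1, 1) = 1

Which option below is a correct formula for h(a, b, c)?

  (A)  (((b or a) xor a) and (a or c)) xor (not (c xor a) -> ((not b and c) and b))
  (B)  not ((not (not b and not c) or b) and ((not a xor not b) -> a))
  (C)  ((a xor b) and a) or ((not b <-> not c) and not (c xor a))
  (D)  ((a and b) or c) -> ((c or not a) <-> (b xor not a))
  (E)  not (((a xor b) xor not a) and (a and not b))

(A) fails at (0,0,0): the formula yields 0, h is 1.
(B) fails at (0,0,1): the formula yields 0, h is 1.
(C) fails at (0,0,1): the formula yields 0, h is 1.
(D) fails at (0,1,1): the formula yields 0, h is 1.
(E) is the remaining candidate, and it agrees with h on all 8 inputs.

E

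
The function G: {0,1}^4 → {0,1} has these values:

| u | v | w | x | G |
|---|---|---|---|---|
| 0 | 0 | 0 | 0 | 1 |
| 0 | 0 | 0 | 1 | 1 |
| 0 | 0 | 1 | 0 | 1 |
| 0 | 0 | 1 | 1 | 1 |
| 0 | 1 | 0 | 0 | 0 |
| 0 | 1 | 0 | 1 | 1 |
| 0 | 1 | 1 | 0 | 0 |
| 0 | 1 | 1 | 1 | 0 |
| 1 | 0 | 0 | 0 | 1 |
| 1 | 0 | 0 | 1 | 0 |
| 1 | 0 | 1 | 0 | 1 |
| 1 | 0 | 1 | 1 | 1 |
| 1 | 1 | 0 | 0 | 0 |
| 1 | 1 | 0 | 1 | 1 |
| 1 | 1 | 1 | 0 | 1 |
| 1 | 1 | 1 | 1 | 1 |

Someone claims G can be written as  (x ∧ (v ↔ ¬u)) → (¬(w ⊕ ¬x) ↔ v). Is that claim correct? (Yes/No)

Check the formula against G row by row:
  u=0, v=0, w=0, x=0: formula gives 1, G = 1 ✓
  u=0, v=0, w=0, x=1: formula gives 1, G = 1 ✓
  u=0, v=0, w=1, x=0: formula gives 1, G = 1 ✓
  u=0, v=0, w=1, x=1: formula gives 1, G = 1 ✓
  u=0, v=1, w=0, x=0: formula gives 1, but G = 0 ✗
A single disagreement suffices: at (0,1,0,0) they differ, so the formula does not compute G.

No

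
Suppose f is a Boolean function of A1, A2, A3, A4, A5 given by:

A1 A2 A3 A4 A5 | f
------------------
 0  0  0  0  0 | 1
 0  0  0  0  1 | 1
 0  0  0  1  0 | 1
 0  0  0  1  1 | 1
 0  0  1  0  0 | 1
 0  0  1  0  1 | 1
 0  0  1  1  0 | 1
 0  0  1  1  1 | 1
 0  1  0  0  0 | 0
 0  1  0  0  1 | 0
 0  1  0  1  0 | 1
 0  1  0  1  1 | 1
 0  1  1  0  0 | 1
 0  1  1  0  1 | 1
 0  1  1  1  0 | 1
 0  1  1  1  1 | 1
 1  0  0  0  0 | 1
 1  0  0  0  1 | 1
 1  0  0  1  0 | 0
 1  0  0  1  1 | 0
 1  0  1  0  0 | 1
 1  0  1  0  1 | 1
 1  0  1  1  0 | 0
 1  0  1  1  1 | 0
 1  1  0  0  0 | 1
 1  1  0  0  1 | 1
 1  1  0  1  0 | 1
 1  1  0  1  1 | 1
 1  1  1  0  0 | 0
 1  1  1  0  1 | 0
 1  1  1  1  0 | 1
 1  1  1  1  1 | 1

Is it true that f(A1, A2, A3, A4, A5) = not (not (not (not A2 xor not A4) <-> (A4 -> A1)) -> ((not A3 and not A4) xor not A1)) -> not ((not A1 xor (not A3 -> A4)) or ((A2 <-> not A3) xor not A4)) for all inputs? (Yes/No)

Evaluate not (not (not (not A2 xor not A4) <-> (A4 -> A1)) -> ((not A3 and not A4) xor not A1)) -> not ((not A1 xor (not A3 -> A4)) or ((A2 <-> not A3) xor not A4)) on each row and compare to f:
  A1=0, A2=0, A3=0, A4=0, A5=0: formula gives 1, f = 1 ✓
  A1=0, A2=0, A3=0, A4=0, A5=1: formula gives 1, f = 1 ✓
  A1=0, A2=0, A3=0, A4=1, A5=0: formula gives 1, f = 1 ✓
  A1=0, A2=0, A3=0, A4=1, A5=1: formula gives 1, f = 1 ✓
  …and likewise for the remaining 28 rows.
All 32 rows match — the expression computes f exactly.

Yes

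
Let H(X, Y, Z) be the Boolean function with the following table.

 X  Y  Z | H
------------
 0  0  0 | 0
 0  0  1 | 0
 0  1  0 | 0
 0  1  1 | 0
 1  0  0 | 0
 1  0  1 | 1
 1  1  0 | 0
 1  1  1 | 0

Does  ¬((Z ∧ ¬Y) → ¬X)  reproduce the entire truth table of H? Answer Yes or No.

Evaluate ¬((Z ∧ ¬Y) → ¬X) on each row and compare to H:
  X=0, Y=0, Z=0: formula gives 0, H = 0 ✓
  X=0, Y=0, Z=1: formula gives 0, H = 0 ✓
  X=0, Y=1, Z=0: formula gives 0, H = 0 ✓
  X=0, Y=1, Z=1: formula gives 0, H = 0 ✓
  X=1, Y=0, Z=0: formula gives 0, H = 0 ✓
  … (the remaining 3 rows also agree.)
Every row agrees, so the formula is equivalent.

Yes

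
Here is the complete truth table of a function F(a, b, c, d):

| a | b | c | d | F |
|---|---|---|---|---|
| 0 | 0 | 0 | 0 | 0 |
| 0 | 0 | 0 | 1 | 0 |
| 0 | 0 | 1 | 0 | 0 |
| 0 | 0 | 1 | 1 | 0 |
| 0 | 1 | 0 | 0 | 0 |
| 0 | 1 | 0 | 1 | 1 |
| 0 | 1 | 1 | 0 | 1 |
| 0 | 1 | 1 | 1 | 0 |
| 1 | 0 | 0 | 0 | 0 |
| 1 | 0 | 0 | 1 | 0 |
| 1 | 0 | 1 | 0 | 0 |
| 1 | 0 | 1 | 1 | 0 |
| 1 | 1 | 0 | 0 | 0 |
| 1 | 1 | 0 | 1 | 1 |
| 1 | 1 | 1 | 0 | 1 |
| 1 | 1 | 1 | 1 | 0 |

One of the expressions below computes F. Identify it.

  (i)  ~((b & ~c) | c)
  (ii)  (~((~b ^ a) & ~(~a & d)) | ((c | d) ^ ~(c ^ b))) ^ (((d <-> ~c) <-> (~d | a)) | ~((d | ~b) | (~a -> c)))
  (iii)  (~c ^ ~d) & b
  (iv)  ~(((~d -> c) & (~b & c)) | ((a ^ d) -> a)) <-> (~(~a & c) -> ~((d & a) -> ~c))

iii

(i) fails at (0,0,0,0): the formula yields 1, F is 0.
(ii) fails at (0,0,0,0): the formula yields 1, F is 0.
(iv) fails at (0,0,0,0): the formula yields 1, F is 0.
Only (iii) survives; checking it on all 16 rows confirms it matches F.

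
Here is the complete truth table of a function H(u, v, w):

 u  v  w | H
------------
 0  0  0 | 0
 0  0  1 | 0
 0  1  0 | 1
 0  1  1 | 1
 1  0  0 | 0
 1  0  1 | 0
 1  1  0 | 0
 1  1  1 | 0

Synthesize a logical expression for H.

Collect the rows where H=1 — (0,1,0), (0,1,1) — and write one minterm per row: ¬u·v·¬w, ¬u·v·w. Their union (logical OR) reproduces the table exactly.

H(u, v, w) = ((¬u ∧ v) ∧ ¬w) ∨ ((¬u ∧ v) ∧ w)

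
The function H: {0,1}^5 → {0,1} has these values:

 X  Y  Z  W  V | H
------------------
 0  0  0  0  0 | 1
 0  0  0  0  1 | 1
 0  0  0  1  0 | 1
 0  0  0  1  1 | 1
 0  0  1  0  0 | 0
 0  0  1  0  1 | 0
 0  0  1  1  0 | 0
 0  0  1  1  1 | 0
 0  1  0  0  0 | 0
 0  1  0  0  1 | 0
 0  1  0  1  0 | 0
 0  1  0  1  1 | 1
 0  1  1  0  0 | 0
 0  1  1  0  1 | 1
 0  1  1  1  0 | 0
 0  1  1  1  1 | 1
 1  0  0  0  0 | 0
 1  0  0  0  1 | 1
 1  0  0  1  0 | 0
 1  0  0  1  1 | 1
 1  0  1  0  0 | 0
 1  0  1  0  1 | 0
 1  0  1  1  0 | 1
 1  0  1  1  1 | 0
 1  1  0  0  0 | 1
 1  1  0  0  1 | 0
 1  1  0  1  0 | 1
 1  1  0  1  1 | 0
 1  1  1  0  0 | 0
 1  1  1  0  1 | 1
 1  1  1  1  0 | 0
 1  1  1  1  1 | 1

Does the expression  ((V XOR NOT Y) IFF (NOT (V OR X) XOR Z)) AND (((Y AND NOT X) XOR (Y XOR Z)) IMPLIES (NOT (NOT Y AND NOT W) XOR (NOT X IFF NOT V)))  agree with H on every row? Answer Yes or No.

Check the formula against H row by row:
  X=0, Y=0, Z=0, W=0, V=0: formula gives 1, H = 1 ✓
  X=0, Y=0, Z=0, W=0, V=1: formula gives 1, H = 1 ✓
  X=0, Y=0, Z=0, W=1, V=0: formula gives 1, H = 1 ✓
  X=0, Y=0, Z=0, W=1, V=1: formula gives 1, H = 1 ✓
  …
  X=0, Y=1, Z=0, W=1, V=1: formula gives 0, but H = 1 ✗
Since they disagree at (0,1,0,1,1), the expression is not a correct formula for H.

No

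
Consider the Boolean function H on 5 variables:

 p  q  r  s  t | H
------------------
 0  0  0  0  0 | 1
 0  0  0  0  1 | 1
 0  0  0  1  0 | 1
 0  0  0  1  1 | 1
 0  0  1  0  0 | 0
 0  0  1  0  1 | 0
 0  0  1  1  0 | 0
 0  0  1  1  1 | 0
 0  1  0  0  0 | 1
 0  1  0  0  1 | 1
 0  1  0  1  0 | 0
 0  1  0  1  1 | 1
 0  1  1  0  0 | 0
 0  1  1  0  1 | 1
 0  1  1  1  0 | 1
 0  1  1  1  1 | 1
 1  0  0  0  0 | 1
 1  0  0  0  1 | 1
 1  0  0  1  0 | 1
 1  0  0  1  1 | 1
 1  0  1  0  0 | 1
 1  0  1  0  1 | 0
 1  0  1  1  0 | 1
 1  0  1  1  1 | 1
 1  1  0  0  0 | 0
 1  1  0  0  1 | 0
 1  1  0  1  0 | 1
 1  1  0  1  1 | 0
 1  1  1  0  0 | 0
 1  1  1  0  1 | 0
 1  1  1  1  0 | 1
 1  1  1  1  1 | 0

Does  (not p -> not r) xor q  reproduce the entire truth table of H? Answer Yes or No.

No

Check the formula against H row by row:
  p=0, q=0, r=0, s=0, t=0: formula gives 1, H = 1 ✓
  p=0, q=0, r=0, s=0, t=1: formula gives 1, H = 1 ✓
  p=0, q=0, r=0, s=1, t=0: formula gives 1, H = 1 ✓
  p=0, q=0, r=0, s=1, t=1: formula gives 1, H = 1 ✓
  …
  p=0, q=1, r=0, s=0, t=0: formula gives 0, but H = 1 ✗
A single disagreement suffices: at (0,1,0,0,0) they differ, so the formula does not compute H.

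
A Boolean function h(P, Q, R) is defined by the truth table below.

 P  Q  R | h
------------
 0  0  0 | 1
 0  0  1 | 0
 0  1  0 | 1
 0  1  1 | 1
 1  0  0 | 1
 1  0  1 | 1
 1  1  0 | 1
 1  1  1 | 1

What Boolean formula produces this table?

h is 0 on exactly one input, (0,0,1), whose minterm is ¬P·¬Q·R. So h is the negation of that single conjunction.

h(P, Q, R) = not ((not P and not Q) and R)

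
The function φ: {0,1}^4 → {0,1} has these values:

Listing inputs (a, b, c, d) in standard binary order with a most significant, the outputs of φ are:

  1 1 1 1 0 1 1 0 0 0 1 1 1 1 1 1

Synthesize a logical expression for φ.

φ(a, b, c, d) = NOT ((((((NOT a AND b) AND NOT c) AND NOT d) OR (((NOT a AND b) AND c) AND d)) OR (((a AND NOT b) AND NOT c) AND NOT d)) OR (((a AND NOT b) AND NOT c) AND d))

There are just 4 zero rows: (0,1,0,0), (0,1,1,1), (1,0,0,0), (1,0,0,1). Their minterms are ¬a·b·¬c·¬d, ¬a·b·c·d, a·¬b·¬c·¬d, a·¬b·¬c·d; the OR of those covers precisely the 0-outputs, and negating it yields φ.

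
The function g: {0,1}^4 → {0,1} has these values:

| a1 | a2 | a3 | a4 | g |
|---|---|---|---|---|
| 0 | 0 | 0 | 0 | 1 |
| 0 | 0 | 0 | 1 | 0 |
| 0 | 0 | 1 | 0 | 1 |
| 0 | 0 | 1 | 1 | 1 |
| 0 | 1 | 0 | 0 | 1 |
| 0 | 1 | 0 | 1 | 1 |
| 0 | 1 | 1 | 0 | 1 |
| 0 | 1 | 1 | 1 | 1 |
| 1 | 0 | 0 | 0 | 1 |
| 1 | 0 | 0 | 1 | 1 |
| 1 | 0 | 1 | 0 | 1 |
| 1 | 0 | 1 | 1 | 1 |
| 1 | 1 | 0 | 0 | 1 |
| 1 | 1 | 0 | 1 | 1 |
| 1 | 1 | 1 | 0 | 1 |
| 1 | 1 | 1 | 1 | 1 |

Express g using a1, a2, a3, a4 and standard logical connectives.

Only row (0,0,0,1) gives 0. So g is 1 everywhere except there — the complement of the minterm ¬a1·¬a2·¬a3·a4.

g(a1, a2, a3, a4) = not (((not a1 and not a2) and not a3) and a4)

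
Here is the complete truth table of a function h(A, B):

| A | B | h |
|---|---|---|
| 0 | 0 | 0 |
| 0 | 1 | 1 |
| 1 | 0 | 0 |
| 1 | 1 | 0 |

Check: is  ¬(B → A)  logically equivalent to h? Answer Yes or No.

Evaluate ¬(B → A) on each row and compare to h:
  A=0, B=0: formula gives 0, h = 0 ✓
  A=0, B=1: formula gives 1, h = 1 ✓
  A=1, B=0: formula gives 0, h = 0 ✓
  A=1, B=1: formula gives 0, h = 0 ✓
All 4 rows match — the expression computes h exactly.

Yes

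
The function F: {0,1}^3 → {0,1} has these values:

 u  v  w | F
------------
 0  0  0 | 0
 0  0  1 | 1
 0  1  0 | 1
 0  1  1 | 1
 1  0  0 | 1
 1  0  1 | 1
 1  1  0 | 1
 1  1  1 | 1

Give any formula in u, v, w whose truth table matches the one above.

The output is 1 whenever at least one input is 1 — the OR of all inputs.

F(u, v, w) = (u + v) + w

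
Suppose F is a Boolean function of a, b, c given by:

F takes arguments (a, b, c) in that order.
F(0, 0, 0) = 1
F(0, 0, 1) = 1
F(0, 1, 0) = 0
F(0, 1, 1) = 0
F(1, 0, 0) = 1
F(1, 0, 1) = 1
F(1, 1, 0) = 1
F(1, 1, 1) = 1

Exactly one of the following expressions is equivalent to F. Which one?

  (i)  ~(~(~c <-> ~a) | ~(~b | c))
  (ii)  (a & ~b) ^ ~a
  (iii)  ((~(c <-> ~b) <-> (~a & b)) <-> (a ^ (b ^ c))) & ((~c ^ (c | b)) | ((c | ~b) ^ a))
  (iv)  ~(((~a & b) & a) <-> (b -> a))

iv

(i) disagrees with F on (0,0,1) (formula → 0, table → 1); rule it out.
(ii) disagrees with F on (0,1,0) (formula → 1, table → 0); rule it out.
(iii) disagrees with F on (1,0,0) (formula → 0, table → 1); rule it out.
(iv) is the remaining candidate, and it agrees with F on all 8 inputs.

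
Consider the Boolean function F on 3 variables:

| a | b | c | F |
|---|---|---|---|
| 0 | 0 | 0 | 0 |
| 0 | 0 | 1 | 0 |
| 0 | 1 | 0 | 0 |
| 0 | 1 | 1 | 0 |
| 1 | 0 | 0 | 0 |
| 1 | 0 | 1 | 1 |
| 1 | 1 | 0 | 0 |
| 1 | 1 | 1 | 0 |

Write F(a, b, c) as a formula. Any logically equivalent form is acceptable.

F(a, b, c) = (a and not b) and c

F is 1 on exactly one input, (1,0,1), whose minterm is a·¬b·c. So F is just that conjunction.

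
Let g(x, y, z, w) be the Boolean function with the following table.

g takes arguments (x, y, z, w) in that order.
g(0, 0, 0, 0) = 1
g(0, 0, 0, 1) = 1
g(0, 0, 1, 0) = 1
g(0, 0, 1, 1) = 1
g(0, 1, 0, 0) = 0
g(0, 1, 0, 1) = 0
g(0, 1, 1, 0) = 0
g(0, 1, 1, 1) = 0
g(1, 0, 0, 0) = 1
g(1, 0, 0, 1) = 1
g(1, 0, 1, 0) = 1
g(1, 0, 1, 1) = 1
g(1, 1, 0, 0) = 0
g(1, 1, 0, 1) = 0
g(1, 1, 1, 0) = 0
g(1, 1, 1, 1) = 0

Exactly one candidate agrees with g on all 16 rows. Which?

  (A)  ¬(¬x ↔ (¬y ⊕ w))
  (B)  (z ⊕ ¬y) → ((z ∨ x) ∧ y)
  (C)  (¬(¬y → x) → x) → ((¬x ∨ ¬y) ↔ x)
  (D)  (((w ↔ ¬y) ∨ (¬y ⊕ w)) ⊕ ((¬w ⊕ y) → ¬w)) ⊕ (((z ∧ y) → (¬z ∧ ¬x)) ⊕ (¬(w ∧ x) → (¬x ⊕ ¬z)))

C

(A): at (0,0,0,0) it gives 0, but g = 1 — eliminated.
(B): at (0,0,0,0) it gives 0, but g = 1 — eliminated.
(D): at (0,0,1,0) it gives 0, but g = 1 — eliminated.
(C) is the remaining candidate, and it agrees with g on all 16 inputs.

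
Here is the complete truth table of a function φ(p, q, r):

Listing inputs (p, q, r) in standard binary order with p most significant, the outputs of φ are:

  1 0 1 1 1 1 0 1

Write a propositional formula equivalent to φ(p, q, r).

φ is 0 on only 2 rows — (0,0,1), (1,1,0). Writing each as a minterm (¬p·¬q·r, p·q·¬r) and OR-ing them characterizes exactly where φ=0, so φ is the negation of that disjunction.

φ(p, q, r) = ¬(((¬p ∧ ¬q) ∧ r) ∨ ((p ∧ q) ∧ ¬r))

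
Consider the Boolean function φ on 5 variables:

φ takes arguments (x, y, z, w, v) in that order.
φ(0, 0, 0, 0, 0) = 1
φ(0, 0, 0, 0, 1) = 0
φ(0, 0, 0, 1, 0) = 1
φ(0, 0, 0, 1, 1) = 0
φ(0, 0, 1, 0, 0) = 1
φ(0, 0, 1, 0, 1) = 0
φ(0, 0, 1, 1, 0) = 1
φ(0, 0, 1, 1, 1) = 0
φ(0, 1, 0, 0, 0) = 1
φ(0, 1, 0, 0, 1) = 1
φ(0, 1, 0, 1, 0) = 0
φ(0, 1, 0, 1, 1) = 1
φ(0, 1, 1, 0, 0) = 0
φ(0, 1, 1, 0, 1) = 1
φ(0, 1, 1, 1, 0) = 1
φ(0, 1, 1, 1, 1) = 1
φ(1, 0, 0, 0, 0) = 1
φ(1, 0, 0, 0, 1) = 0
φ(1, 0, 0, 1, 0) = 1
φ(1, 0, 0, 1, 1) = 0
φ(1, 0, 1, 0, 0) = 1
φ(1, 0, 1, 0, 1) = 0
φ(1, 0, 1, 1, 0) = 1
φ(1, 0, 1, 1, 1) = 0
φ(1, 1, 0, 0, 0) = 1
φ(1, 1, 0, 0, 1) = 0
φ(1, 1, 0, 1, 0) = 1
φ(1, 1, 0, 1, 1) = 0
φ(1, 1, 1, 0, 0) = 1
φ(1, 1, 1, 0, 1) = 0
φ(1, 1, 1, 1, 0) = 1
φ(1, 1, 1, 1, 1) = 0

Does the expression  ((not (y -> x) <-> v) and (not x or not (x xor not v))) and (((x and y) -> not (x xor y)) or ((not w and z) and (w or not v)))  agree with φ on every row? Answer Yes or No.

Check the formula against φ row by row:
  x=0, y=0, z=0, w=0, v=0: formula gives 1, φ = 1 ✓
  x=0, y=0, z=0, w=0, v=1: formula gives 0, φ = 0 ✓
  x=0, y=0, z=0, w=1, v=0: formula gives 1, φ = 1 ✓
  x=0, y=0, z=0, w=1, v=1: formula gives 0, φ = 0 ✓
  …
  x=0, y=1, z=0, w=0, v=0: formula gives 0, but φ = 1 ✗
Since they disagree at (0,1,0,0,0), the expression is not a correct formula for φ.

No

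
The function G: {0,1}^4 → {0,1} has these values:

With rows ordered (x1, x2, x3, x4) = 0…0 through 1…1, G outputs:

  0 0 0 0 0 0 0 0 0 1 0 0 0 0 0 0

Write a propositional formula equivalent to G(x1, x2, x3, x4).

G(x1, x2, x3, x4) = ((x1 and not x2) and not x3) and x4

G is 1 on exactly one input, (1,0,0,1), whose minterm is x1·¬x2·¬x3·x4. So G is just that conjunction.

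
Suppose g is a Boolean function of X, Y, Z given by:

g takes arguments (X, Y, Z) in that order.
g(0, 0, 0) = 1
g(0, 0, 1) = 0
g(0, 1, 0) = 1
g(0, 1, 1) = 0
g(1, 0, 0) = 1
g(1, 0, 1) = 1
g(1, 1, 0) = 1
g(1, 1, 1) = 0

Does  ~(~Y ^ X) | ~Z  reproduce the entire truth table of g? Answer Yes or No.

Evaluate ~(~Y ^ X) | ~Z on each row and compare to g:
  X=0, Y=0, Z=0: formula gives 1, g = 1 ✓
  X=0, Y=0, Z=1: formula gives 0, g = 0 ✓
  X=0, Y=1, Z=0: formula gives 1, g = 1 ✓
  X=0, Y=1, Z=1: formula gives 1, but g = 0 ✗
Row (0,1,1) is a counterexample, so the formula is not equivalent to g.

No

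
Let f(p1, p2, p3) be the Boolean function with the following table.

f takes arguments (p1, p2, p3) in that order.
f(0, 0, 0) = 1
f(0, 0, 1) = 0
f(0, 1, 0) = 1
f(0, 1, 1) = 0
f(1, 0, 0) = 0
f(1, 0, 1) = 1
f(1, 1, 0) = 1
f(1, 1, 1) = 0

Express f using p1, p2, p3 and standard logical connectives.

f(p1, p2, p3) = ((((p1' · p2') · p3') + ((p1' · p2) · p3')) + ((p1 · p2') · p3)) + ((p1 · p2) · p3')

f=1 on 4 inputs: (0,0,0), (0,1,0), (1,0,1), (1,1,0). Reading each as a conjunction of literals (¬p1·¬p2·¬p3, ¬p1·p2·¬p3, p1·¬p2·p3, p1·p2·¬p3) and taking the OR gives the canonical DNF.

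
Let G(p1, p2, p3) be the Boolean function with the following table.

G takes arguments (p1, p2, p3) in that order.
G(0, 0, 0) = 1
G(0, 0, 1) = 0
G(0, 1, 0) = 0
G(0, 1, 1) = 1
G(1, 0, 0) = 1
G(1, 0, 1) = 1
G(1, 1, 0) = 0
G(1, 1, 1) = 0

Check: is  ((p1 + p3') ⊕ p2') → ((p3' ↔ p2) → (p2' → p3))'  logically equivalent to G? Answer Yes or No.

Test each input against both G and the formula:
  p1=0, p2=0, p3=0: formula gives 1, G = 1 ✓
  p1=0, p2=0, p3=1: formula gives 0, G = 0 ✓
  p1=0, p2=1, p3=0: formula gives 0, G = 0 ✓
  p1=0, p2=1, p3=1: formula gives 1, G = 1 ✓
  p1=1, p2=0, p3=0: formula gives 1, G = 1 ✓
  … (the remaining 3 rows also agree.)
Every row agrees, so the formula is equivalent.

Yes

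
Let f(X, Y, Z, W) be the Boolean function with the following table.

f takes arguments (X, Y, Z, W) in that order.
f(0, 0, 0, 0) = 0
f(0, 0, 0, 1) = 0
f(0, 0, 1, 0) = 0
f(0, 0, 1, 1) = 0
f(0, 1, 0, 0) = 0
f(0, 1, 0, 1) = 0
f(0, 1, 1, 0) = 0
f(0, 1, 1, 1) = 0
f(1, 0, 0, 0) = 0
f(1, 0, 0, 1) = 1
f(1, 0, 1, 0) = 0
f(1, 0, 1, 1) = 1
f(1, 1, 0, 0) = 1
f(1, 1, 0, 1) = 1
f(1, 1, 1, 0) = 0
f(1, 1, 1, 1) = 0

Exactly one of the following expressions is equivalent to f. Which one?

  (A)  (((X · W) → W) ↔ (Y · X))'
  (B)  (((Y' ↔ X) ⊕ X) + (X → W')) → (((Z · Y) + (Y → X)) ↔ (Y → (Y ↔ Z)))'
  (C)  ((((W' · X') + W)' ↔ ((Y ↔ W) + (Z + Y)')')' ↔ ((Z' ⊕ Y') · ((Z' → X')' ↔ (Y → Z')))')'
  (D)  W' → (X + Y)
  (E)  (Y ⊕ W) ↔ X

(A) fails at (0,0,0,0): the formula yields 1, f is 0.
(C) fails at (0,0,0,0): the formula yields 1, f is 0.
(D) fails at (0,0,0,1): the formula yields 1, f is 0.
(E) fails at (0,0,0,0): the formula yields 1, f is 0.
That leaves (B). Evaluating it on every row reproduces the table of f exactly.

B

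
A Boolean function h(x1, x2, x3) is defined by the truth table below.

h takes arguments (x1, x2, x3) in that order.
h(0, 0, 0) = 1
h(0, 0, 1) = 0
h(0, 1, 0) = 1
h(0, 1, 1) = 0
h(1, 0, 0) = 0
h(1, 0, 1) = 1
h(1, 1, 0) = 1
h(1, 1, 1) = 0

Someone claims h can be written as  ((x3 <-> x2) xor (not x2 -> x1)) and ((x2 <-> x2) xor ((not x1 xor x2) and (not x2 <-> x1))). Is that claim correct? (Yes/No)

Test each input against both h and the formula:
  x1=0, x2=0, x3=0: formula gives 1, h = 1 ✓
  x1=0, x2=0, x3=1: formula gives 0, h = 0 ✓
  x1=0, x2=1, x3=0: formula gives 1, h = 1 ✓
  x1=0, x2=1, x3=1: formula gives 0, h = 0 ✓
  x1=1, x2=0, x3=0: formula gives 0, h = 0 ✓
  …and likewise for the remaining 3 rows.
All 8 rows match — the expression computes h exactly.

Yes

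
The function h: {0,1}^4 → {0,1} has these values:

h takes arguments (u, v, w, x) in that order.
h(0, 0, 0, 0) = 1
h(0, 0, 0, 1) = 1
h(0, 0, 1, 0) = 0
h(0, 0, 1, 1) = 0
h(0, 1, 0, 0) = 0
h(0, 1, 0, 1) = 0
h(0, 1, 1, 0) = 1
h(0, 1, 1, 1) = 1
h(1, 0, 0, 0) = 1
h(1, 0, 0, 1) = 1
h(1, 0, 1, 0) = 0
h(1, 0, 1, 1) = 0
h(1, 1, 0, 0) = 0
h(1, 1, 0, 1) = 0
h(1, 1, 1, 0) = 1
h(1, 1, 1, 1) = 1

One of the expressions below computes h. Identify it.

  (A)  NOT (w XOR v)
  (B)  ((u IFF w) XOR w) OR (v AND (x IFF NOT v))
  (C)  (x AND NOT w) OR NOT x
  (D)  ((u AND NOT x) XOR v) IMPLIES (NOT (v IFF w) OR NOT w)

(B): at (0,0,1,0) it gives 1, but h = 0 — eliminated.
(C): at (0,0,1,0) it gives 1, but h = 0 — eliminated.
(D): at (0,0,1,0) it gives 1, but h = 0 — eliminated.
(A) is the remaining candidate, and it agrees with h on all 16 inputs.

A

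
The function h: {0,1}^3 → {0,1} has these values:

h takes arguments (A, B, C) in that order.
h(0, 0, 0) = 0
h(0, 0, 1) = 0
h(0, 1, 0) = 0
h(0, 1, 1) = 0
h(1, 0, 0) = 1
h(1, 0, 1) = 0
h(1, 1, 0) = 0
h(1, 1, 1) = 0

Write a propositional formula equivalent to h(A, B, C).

Only row (1,0,0) gives 1. That row's minterm A·¬B·¬C is h directly.

h(A, B, C) = (A AND NOT B) AND NOT C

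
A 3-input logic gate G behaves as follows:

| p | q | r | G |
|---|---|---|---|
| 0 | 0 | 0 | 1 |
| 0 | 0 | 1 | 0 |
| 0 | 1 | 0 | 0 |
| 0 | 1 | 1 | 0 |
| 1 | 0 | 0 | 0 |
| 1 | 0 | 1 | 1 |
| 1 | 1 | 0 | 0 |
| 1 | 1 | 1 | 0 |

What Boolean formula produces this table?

G(p, q, r) = ((p' · q') · r') + ((p · q') · r)

The 1-rows are (0,0,0), (1,0,1). Each contributes one minterm — ¬p·¬q·¬r; p·¬q·r — and their disjunction is a sum-of-products form of G.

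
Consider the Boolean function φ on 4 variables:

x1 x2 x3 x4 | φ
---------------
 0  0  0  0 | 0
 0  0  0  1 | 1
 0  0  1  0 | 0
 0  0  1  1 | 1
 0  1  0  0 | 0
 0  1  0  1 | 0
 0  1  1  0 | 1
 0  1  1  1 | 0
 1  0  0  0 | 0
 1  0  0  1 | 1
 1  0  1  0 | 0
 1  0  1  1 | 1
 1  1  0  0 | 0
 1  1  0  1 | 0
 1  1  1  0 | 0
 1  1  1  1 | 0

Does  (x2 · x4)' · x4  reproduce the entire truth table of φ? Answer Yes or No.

Evaluate (x2 · x4)' · x4 on each row and compare to φ:
  x1=0, x2=0, x3=0, x4=0: formula gives 0, φ = 0 ✓
  x1=0, x2=0, x3=0, x4=1: formula gives 1, φ = 1 ✓
  x1=0, x2=0, x3=1, x4=0: formula gives 0, φ = 0 ✓
  x1=0, x2=0, x3=1, x4=1: formula gives 1, φ = 1 ✓
  …
  x1=0, x2=1, x3=1, x4=0: formula gives 0, but φ = 1 ✗
A single disagreement suffices: at (0,1,1,0) they differ, so the formula does not compute φ.

No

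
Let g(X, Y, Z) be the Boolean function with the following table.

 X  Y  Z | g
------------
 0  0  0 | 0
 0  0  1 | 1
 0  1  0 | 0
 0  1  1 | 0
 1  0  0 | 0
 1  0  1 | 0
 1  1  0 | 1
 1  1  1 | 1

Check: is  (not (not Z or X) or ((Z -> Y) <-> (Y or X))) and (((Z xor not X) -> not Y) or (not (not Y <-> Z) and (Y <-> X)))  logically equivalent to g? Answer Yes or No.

Evaluate (not (not Z or X) or ((Z -> Y) <-> (Y or X))) and (((Z xor not X) -> not Y) or (not (not Y <-> Z) and (Y <-> X))) on each row and compare to g:
  X=0, Y=0, Z=0: formula gives 0, g = 0 ✓
  X=0, Y=0, Z=1: formula gives 1, g = 1 ✓
  X=0, Y=1, Z=0: formula gives 0, g = 0 ✓
  X=0, Y=1, Z=1: formula gives 1, but g = 0 ✗
Since they disagree at (0,1,1), the expression is not a correct formula for g.

No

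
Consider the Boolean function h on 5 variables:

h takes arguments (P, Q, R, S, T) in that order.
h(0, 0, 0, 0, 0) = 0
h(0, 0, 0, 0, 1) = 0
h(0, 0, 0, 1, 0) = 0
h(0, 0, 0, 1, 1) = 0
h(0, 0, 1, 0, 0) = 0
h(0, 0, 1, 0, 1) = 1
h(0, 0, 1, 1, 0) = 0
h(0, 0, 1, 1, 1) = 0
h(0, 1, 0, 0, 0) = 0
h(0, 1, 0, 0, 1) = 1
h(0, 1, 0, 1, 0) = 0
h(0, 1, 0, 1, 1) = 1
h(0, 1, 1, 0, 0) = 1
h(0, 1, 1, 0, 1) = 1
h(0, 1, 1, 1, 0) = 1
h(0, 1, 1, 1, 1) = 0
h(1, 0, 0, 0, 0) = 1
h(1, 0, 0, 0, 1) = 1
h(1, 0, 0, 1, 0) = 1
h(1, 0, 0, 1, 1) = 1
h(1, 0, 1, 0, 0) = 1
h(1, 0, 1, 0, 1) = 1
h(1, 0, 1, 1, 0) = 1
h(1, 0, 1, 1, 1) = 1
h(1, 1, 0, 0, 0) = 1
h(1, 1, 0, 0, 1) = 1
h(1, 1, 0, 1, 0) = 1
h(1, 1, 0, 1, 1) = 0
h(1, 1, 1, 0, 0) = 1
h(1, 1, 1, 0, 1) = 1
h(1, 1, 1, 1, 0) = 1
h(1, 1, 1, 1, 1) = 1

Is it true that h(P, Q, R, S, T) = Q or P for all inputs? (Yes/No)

Test each input against both h and the formula:
  P=0, Q=0, R=0, S=0, T=0: formula gives 0, h = 0 ✓
  P=0, Q=0, R=0, S=0, T=1: formula gives 0, h = 0 ✓
  P=0, Q=0, R=0, S=1, T=0: formula gives 0, h = 0 ✓
  P=0, Q=0, R=0, S=1, T=1: formula gives 0, h = 0 ✓
  …
  P=0, Q=0, R=1, S=0, T=1: formula gives 0, but h = 1 ✗
Row (0,0,1,0,1) is a counterexample, so the formula is not equivalent to h.

No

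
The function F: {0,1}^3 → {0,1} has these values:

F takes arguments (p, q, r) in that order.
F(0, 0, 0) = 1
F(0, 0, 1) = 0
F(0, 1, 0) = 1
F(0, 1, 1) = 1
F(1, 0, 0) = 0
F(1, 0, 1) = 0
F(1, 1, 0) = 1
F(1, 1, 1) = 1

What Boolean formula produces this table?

There are just 3 zero rows: (0,0,1), (1,0,0), (1,0,1). Their minterms are ¬p·¬q·r, p·¬q·¬r, p·¬q·r; the OR of those covers precisely the 0-outputs, and negating it yields F.

F(p, q, r) = ¬((((¬p ∧ ¬q) ∧ r) ∨ ((p ∧ ¬q) ∧ ¬r)) ∨ ((p ∧ ¬q) ∧ r))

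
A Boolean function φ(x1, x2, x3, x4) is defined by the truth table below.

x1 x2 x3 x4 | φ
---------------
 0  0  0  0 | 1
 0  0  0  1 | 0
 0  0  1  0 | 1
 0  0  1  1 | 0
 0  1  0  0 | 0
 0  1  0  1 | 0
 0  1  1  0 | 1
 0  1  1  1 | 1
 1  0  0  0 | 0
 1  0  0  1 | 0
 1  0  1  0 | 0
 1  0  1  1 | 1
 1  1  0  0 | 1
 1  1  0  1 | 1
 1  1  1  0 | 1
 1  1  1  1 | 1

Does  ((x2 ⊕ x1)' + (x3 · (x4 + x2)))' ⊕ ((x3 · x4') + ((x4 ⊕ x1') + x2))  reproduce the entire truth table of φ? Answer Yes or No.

No

Test each input against both φ and the formula:
  x1=0, x2=0, x3=0, x4=0: formula gives 1, φ = 1 ✓
  x1=0, x2=0, x3=0, x4=1: formula gives 0, φ = 0 ✓
  x1=0, x2=0, x3=1, x4=0: formula gives 1, φ = 1 ✓
  x1=0, x2=0, x3=1, x4=1: formula gives 0, φ = 0 ✓
  …
  x1=1, x2=0, x3=0, x4=0: formula gives 1, but φ = 0 ✗
Row (1,0,0,0) is a counterexample, so the formula is not equivalent to φ.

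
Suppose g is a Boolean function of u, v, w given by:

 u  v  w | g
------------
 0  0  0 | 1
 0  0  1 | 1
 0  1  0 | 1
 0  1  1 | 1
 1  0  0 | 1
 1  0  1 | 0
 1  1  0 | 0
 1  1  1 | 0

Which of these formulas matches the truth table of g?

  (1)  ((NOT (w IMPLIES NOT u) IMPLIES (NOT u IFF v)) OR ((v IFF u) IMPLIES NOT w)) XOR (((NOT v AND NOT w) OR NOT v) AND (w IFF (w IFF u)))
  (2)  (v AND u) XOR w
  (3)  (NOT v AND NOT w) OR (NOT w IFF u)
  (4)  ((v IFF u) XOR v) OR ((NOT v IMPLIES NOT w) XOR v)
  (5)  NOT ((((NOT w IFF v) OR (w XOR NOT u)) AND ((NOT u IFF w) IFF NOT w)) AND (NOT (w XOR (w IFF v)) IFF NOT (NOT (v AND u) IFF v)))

(1) disagrees with g on (1,0,0) (formula → 0, table → 1); rule it out.
(2) disagrees with g on (0,0,0) (formula → 0, table → 1); rule it out.
(3) disagrees with g on (0,1,0) (formula → 0, table → 1); rule it out.
(5) disagrees with g on (1,0,1) (formula → 1, table → 0); rule it out.
Only (4) survives; checking it on all 8 rows confirms it matches g.

4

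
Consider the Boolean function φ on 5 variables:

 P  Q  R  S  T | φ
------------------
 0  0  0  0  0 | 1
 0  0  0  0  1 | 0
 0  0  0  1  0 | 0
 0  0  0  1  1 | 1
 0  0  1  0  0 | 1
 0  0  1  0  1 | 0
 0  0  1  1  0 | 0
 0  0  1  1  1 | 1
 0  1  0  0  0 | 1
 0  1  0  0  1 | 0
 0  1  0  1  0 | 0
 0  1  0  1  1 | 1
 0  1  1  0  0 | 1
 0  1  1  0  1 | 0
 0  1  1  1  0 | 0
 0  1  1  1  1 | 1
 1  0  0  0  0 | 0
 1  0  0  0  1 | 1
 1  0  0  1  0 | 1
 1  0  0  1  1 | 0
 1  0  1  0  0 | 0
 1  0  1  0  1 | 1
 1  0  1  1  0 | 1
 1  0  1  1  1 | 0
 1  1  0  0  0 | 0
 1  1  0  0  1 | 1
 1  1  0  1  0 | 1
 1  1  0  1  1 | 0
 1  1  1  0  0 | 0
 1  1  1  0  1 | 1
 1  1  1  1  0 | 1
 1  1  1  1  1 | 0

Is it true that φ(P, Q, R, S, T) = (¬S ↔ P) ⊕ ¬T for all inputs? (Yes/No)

Yes

Test each input against both φ and the formula:
  P=0, Q=0, R=0, S=0, T=0: formula gives 1, φ = 1 ✓
  P=0, Q=0, R=0, S=0, T=1: formula gives 0, φ = 0 ✓
  P=0, Q=0, R=0, S=1, T=0: formula gives 0, φ = 0 ✓
  P=0, Q=0, R=0, S=1, T=1: formula gives 1, φ = 1 ✓
  … (the remaining 28 rows also agree.)
Every row agrees, so the formula is equivalent.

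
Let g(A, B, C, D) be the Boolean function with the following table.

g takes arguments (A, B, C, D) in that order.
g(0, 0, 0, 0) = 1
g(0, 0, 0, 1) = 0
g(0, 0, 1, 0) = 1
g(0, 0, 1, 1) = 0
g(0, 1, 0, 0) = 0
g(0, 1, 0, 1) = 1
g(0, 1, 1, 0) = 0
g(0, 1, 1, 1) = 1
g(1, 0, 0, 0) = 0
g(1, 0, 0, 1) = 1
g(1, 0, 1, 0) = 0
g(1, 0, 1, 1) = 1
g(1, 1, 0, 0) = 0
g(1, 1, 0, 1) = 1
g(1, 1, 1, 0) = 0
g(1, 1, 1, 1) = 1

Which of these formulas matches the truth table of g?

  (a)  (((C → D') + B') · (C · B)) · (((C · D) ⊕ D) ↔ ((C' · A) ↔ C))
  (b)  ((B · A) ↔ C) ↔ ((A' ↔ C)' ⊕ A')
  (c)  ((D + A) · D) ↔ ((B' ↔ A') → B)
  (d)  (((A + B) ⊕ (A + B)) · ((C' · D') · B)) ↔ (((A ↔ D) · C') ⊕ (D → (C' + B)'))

(a) fails at (0,0,0,0): the formula yields 0, g is 1.
(b) fails at (0,0,0,0): the formula yields 0, g is 1.
(d) fails at (0,0,0,1): the formula yields 1, g is 0.
Only (c) survives; checking it on all 16 rows confirms it matches g.

c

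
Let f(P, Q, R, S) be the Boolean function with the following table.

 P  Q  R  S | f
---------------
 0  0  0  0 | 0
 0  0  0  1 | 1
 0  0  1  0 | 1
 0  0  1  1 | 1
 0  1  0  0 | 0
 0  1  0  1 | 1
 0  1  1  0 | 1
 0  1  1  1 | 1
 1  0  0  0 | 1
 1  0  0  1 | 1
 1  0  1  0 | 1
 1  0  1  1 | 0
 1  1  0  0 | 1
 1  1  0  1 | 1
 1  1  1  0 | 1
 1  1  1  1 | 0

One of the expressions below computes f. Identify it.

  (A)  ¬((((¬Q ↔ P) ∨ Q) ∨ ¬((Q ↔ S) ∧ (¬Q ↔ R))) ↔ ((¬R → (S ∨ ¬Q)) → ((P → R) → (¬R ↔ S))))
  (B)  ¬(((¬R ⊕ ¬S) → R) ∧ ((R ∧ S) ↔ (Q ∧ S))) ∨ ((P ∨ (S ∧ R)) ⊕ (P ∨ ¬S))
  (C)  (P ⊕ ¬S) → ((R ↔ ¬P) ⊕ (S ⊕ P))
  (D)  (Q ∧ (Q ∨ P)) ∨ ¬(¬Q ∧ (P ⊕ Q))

(A) disagrees with f on (0,0,0,0) (formula → 1, table → 0); rule it out.
(B) disagrees with f on (0,0,0,0) (formula → 1, table → 0); rule it out.
(D) disagrees with f on (0,0,0,0) (formula → 1, table → 0); rule it out.
Only (C) survives; checking it on all 16 rows confirms it matches f.

C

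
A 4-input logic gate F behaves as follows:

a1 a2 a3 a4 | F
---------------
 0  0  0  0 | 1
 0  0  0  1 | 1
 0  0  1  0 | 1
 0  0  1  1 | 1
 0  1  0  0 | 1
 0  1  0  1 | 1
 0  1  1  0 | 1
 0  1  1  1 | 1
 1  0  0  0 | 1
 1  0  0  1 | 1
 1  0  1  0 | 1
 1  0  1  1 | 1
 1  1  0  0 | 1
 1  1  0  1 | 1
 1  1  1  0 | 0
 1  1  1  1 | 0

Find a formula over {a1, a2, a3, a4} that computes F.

F is 0 on only 2 rows — (1,1,1,0), (1,1,1,1). Writing each as a minterm (a1·a2·a3·¬a4, a1·a2·a3·a4) and OR-ing them characterizes exactly where F=0, so F is the negation of that disjunction.

F(a1, a2, a3, a4) = not ((((a1 and a2) and a3) and not a4) or (((a1 and a2) and a3) and a4))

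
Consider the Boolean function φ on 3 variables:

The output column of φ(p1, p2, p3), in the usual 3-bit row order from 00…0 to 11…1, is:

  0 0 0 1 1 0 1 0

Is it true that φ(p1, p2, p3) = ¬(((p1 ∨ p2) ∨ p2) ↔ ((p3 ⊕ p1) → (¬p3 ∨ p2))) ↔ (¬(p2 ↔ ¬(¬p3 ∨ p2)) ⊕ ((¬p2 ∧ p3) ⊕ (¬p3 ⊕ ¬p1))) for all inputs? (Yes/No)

No

Evaluate ¬(((p1 ∨ p2) ∨ p2) ↔ ((p3 ⊕ p1) → (¬p3 ∨ p2))) ↔ (¬(p2 ↔ ¬(¬p3 ∨ p2)) ⊕ ((¬p2 ∧ p3) ⊕ (¬p3 ⊕ ¬p1))) on each row and compare to φ:
  p1=0, p2=0, p3=0: formula gives 0, φ = 0 ✓
  p1=0, p2=0, p3=1: formula gives 0, φ = 0 ✓
  p1=0, p2=1, p3=0: formula gives 0, φ = 0 ✓
  p1=0, p2=1, p3=1: formula gives 1, φ = 1 ✓
  p1=1, p2=0, p3=0: formula gives 0, but φ = 1 ✗
A single disagreement suffices: at (1,0,0) they differ, so the formula does not compute φ.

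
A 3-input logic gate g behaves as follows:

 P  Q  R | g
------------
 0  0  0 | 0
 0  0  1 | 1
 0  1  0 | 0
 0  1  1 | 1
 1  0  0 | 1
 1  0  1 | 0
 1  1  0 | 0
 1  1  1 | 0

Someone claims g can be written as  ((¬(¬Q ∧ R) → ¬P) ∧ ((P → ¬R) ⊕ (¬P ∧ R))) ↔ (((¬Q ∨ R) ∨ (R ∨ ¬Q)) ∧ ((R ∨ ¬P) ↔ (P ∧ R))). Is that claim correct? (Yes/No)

No

Evaluate ((¬(¬Q ∧ R) → ¬P) ∧ ((P → ¬R) ⊕ (¬P ∧ R))) ↔ (((¬Q ∨ R) ∨ (R ∨ ¬Q)) ∧ ((R ∨ ¬P) ↔ (P ∧ R))) on each row and compare to g:
  P=0, Q=0, R=0: formula gives 0, g = 0 ✓
  P=0, Q=0, R=1: formula gives 1, g = 1 ✓
  P=0, Q=1, R=0: formula gives 0, g = 0 ✓
  P=0, Q=1, R=1: formula gives 1, g = 1 ✓
  P=1, Q=0, R=0: formula gives 0, but g = 1 ✗
A single disagreement suffices: at (1,0,0) they differ, so the formula does not compute g.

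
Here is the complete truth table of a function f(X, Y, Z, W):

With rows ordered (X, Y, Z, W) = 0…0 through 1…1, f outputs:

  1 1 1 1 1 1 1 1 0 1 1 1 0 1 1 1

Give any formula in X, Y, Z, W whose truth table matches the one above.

The 0-rows are (1,0,0,0), (1,1,0,0). Take each as a conjunction (X·¬Y·¬Z·¬W, X·Y·¬Z·¬W), form their disjunction, and complement — that gives a formula that is 1 everywhere f is.

f(X, Y, Z, W) = not ((((X and not Y) and not Z) and not W) or (((X and Y) and not Z) and not W))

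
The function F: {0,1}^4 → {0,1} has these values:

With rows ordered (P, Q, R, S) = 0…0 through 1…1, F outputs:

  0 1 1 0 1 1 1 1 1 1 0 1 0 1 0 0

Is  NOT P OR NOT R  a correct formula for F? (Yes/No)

No

Test each input against both F and the formula:
  P=0, Q=0, R=0, S=0: formula gives 1, but F = 0 ✗
A single disagreement suffices: at (0,0,0,0) they differ, so the formula does not compute F.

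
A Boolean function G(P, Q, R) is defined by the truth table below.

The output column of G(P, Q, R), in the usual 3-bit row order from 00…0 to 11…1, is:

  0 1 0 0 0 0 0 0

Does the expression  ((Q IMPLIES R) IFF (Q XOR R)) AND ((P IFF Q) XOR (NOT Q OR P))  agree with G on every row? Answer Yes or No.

Evaluate ((Q IMPLIES R) IFF (Q XOR R)) AND ((P IFF Q) XOR (NOT Q OR P)) on each row and compare to G:
  P=0, Q=0, R=0: formula gives 0, G = 0 ✓
  P=0, Q=0, R=1: formula gives 0, but G = 1 ✗
Row (0,0,1) is a counterexample, so the formula is not equivalent to G.

No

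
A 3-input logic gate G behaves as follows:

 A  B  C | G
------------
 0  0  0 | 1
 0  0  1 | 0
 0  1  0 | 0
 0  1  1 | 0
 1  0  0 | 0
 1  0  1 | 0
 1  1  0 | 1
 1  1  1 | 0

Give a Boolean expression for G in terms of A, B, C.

G=1 on 2 inputs: (0,0,0), (1,1,0). Reading each as a conjunction of literals (¬A·¬B·¬C, A·B·¬C) and taking the OR gives the canonical DNF.

G(A, B, C) = ((not A and not B) and not C) or ((A and B) and not C)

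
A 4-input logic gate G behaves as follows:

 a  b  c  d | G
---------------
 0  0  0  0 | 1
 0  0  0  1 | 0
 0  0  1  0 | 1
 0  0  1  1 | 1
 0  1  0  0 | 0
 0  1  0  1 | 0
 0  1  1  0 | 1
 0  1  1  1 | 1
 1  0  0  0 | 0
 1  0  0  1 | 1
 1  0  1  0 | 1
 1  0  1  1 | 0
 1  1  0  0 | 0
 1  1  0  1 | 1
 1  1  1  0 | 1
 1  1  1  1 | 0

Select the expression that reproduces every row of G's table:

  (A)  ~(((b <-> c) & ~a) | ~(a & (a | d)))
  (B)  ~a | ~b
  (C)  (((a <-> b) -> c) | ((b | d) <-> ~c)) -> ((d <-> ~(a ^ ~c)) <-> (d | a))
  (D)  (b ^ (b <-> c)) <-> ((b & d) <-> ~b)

C

(A): at (0,0,0,0) it gives 0, but G = 1 — eliminated.
(B): at (0,0,0,1) it gives 1, but G = 0 — eliminated.
(D): at (0,0,0,0) it gives 0, but G = 1 — eliminated.
(C) is the remaining candidate, and it agrees with G on all 16 inputs.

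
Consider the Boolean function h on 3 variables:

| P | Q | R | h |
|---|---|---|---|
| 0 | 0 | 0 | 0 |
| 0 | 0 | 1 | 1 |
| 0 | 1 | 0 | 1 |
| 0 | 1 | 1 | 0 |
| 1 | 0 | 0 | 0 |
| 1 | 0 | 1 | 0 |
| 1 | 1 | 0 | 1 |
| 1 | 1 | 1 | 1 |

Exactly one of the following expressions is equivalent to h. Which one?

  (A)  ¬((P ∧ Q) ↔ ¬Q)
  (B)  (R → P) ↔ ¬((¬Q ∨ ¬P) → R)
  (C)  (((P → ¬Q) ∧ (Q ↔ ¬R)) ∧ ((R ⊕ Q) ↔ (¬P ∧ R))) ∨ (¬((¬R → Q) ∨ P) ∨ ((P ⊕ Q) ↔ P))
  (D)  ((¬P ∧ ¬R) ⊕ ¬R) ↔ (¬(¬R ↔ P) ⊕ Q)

D

(A) disagrees with h on (0,0,0) (formula → 1, table → 0); rule it out.
(B) disagrees with h on (0,0,0) (formula → 1, table → 0); rule it out.
(C) disagrees with h on (0,0,0) (formula → 1, table → 0); rule it out.
(D) is the remaining candidate, and it agrees with h on all 8 inputs.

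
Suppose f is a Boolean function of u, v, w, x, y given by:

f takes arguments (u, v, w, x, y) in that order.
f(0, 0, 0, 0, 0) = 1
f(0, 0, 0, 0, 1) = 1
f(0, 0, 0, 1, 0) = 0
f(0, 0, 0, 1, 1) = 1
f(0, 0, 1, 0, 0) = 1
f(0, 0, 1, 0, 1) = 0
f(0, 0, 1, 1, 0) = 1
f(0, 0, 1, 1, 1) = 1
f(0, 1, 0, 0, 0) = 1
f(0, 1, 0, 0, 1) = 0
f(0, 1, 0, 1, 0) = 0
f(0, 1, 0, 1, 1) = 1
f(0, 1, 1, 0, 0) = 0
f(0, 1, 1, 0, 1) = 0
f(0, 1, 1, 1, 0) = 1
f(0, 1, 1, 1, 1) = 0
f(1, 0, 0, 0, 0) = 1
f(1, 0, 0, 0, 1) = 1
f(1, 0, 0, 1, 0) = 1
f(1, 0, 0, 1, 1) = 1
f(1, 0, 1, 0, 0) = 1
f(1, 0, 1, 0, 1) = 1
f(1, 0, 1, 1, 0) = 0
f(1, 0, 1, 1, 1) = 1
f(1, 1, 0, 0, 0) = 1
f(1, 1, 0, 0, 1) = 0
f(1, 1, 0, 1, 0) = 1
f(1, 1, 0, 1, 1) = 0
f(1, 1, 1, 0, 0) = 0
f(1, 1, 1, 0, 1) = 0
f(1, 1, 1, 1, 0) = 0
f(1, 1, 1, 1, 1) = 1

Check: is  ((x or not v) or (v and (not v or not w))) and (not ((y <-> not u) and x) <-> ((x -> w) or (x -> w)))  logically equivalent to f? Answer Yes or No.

Check the formula against f row by row:
  u=0, v=0, w=0, x=0, y=0: formula gives 1, f = 1 ✓
  u=0, v=0, w=0, x=0, y=1: formula gives 1, f = 1 ✓
  u=0, v=0, w=0, x=1, y=0: formula gives 0, f = 0 ✓
  u=0, v=0, w=0, x=1, y=1: formula gives 1, f = 1 ✓
  …
  u=0, v=0, w=1, x=0, y=1: formula gives 1, but f = 0 ✗
A single disagreement suffices: at (0,0,1,0,1) they differ, so the formula does not compute f.

No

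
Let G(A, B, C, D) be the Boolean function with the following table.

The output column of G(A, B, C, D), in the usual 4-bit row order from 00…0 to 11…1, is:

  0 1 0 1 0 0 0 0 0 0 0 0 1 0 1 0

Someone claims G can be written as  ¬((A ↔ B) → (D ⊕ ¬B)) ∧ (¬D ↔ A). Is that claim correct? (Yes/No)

Yes

Test each input against both G and the formula:
  A=0, B=0, C=0, D=0: formula gives 0, G = 0 ✓
  A=0, B=0, C=0, D=1: formula gives 1, G = 1 ✓
  A=0, B=0, C=1, D=0: formula gives 0, G = 0 ✓
  A=0, B=0, C=1, D=1: formula gives 1, G = 1 ✓
  …and likewise for the remaining 12 rows.
Every row agrees, so the formula is equivalent.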